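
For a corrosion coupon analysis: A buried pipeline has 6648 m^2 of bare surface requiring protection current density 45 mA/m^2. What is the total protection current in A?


I = area * current density, then convert mA → A (÷1000)
I = 6648 * 45 / 1000 = 299.16 A

299.16 A


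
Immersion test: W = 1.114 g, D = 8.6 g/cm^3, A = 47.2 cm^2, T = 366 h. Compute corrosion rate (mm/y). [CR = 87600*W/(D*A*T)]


Apply the mm/y weight-loss relation: CR = 87600 * W / (D * A * T)
Numerator: 87600 * 1.114 = 97586.4
Denominator: 8.6 * 47.2 * 366 = 148566.72
CR = 97586.4 / 148566.72 = 0.6569 mm/y

0.6569 mm/y


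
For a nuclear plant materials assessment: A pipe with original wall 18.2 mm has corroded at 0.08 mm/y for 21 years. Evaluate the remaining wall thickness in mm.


Remaining wall = original − CR × time
t = 18.2 − 0.08*21 = 18.2 − 1.68 = 16.52 mm

16.52 mm


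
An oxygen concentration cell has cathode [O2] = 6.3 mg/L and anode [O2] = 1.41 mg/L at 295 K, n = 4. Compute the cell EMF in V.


Apply the Nernst concentration-cell relation: E = (RT/nF)*ln(C_cathode/C_anode)
RT/nF = 8.314*295/(4*96485) = 0.00635495 V
ln(6.3/1.41) = 1.49696
E = 0.00635495 * 1.49696 = 0.00951 V

0.00951 V


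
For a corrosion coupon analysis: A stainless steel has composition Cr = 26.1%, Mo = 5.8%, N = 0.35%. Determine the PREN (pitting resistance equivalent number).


Apply the PREN formula: PREN = Cr + 3.3*Mo + 16*N
PREN = 26.1 + 3.3*5.8 + 16*0.35
PREN = 26.1 + 19.14 + 5.6 = 50.84

50.84


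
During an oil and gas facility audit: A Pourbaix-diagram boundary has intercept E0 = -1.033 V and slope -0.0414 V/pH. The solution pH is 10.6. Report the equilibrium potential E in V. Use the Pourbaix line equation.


Apply the Pourbaix line equation: E = E0 + slope*pH
E = -1.033 + (-0.0414)*10.6 = -1.033 + (-0.43884) = -1.47184 V
Rounded to 3 decimal places: E = -1.472 V

-1.472 V


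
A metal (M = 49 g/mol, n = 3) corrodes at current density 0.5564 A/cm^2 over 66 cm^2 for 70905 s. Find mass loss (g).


Apply Faraday's law: m = i*A*t*M / (n*F)
Total charge passed Q = i*A*t = 0.5564*66*70905 = 2603801.772 C
m = Q*M/(n*F) = 2603801.772*49/(3*96485) = 440.781 g

440.781 g


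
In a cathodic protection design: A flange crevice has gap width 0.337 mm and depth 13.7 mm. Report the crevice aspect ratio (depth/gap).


Aspect ratio = depth / gap
Ratio = 13.7 / 0.337 = 40.7

40.7


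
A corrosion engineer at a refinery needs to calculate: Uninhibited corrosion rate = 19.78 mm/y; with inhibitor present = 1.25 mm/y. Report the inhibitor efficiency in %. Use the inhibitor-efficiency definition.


Apply the inhibitor-efficiency definition: IE = (CR_blank − CR_inh)/CR_blank × 100
IE = (19.78 − 1.25) / 19.78 × 100
IE = 18.53 / 19.78 × 100 = 93.7 %

93.7 %


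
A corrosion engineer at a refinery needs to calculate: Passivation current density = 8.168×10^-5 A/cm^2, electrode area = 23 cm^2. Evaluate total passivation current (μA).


I = i_pass * A, then convert A → μA (×10^6)
I = 8.168×10^-5 * 23 * 10^6 = 1878.64 μA

1878.64 μA


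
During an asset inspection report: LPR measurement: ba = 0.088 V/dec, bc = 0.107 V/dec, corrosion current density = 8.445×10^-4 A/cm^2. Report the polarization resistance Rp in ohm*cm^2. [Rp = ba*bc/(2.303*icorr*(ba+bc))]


Apply the Stern-Geary equation: Rp = ba*bc / (2.303*icorr*(ba+bc))
ba*bc = 0.088*0.107 = 0.009416
ba+bc = 0.195; 2.303*icorr*(ba+bc) = 2.303*8.445×10^-4*0.195 = 3.7925228×10^-4
Rp = 0.009416 / 3.7925228×10^-4 = 24.8 ohm*cm^2

24.8 ohm*cm^2


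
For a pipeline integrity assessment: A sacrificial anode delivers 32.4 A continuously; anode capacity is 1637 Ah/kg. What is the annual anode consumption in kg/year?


Annual consumption = current * hours per year / capacity
Rate = 32.4 * 8760 / 1637 = 173.4 kg/year

173.4 kg/year


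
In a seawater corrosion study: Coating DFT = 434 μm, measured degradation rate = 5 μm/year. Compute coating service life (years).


Service life = thickness / degradation rate
Life = 434 / 5 = 86.8 years

86.8 years


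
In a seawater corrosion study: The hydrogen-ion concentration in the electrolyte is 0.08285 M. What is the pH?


pH = −log10[H+]
pH = −log10(0.08285) = 1.08

1.08


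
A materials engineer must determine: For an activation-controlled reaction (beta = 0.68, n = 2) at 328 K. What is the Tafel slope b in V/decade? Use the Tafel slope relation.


Apply the Tafel slope relation: b = 2.303*R*T/(beta*n*F)
Numerator: 2.303 * 8.314 * 328 = 6280.26
Denominator: 0.68 * 2 * 96485 = 131219.6
b = 6280.26 / 131219.6 = 0.048 V/decade

0.048 V/decade


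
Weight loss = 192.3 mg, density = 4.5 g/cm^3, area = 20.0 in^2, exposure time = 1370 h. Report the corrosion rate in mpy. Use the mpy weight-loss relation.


Apply the mpy weight-loss relation: CR = 534 * W / (D * A * T)
Numerator: 534 * 192.3 = 102688.2
Denominator: 4.5 * 20.0 * 1370 = 123300.0
CR = 102688.2 / 123300.0 = 0.83283 mpy

0.83283 mpy


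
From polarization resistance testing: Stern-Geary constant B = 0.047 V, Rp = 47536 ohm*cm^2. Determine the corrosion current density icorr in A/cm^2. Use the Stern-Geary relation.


Apply the Stern-Geary relation: icorr = B / Rp
icorr = 0.047 / 47536 = 9.887×10^-7 A/cm^2

9.887×10^-7 A/cm^2


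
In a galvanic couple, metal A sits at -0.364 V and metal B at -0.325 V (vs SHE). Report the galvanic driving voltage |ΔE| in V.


Driving voltage is the absolute potential difference.
|ΔE| = |-0.364 − (-0.325)| = 0.039 V

0.039 V


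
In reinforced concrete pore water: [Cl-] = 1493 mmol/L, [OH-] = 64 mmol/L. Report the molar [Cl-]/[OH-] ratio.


Threshold parameter = [Cl-] / [OH-] (molar basis; both in mmol/L, so units cancel)
Ratio = 1493 / 64 = 23.33

23.33


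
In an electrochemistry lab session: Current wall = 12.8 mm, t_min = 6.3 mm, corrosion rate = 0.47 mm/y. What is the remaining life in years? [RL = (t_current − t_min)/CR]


Apply the remaining-life relation: RL = (t_current − t_min) / CR
RL = (12.8 − 6.3) / 0.47 = 6.5 / 0.47 = 13.8 years

13.8 years


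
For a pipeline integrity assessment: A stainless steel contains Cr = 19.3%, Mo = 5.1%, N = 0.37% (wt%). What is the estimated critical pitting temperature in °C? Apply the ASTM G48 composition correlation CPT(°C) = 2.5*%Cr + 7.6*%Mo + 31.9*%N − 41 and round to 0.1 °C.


Apply the ASTM G48 empirical CPT estimate: CPT(°C) = 2.5*%Cr + 7.6*%Mo + 31.9*%N − 41
2.5*19.3 = 48.25; 7.6*5.1 = 38.76; 31.9*0.37 = 11.803
CPT = 48.25 + 38.76 + 11.803 − 41 = 57.813 °C
Rounded to 0.1 °C: CPT ≈ 57.8 °C

57.8 °C


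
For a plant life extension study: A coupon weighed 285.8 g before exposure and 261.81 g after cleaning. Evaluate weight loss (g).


Weight loss = initial − final
WL = 285.8 − 261.81 = 23.99 g

23.99 g


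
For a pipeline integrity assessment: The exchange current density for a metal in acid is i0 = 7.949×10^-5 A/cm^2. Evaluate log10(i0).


i0 = 7.949×10^-5 A/cm^2
log10(i0) = -4.1

-4.1


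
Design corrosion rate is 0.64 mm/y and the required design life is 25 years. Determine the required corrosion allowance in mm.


Corrosion allowance = CR × design life
CA = 0.64 * 25 = 16.0 mm

16.0 mm


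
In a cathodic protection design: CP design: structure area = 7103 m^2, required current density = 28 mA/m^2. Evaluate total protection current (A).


I = area * current density, then convert mA → A (÷1000)
I = 7103 * 28 / 1000 = 198.88 A

198.88 A


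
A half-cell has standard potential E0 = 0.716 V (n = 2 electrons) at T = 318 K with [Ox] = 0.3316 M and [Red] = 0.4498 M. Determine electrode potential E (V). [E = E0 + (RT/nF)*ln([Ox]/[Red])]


Apply the Nernst equation: E = E0 + (RT/nF)*ln([Ox]/[Red])
Step 1: RT/nF = 8.314*318/(2*96485) = 0.01370084 V
Step 2: [Ox]/[Red] = 0.3316/0.4498 = 0.737217
Step 3: ln(0.737217) = -0.304873
Step 4: correction = 0.01370084 * -0.304873 = -0.004 V
E = 0.716 + -0.004 = 0.712 V

0.712 V


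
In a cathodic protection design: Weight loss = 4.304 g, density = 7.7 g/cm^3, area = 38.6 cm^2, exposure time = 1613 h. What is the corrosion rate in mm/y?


Apply the mm/y weight-loss relation: CR = 87600 * W / (D * A * T)
Numerator: 87600 * 4.304 = 377030.4
Denominator: 7.7 * 38.6 * 1613 = 479415.86
CR = 377030.4 / 479415.86 = 0.78644 mm/y

0.78644 mm/y


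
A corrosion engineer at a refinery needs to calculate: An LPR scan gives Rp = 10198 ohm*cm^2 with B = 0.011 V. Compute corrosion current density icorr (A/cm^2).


Apply the Stern-Geary relation: icorr = B / Rp
icorr = 0.011 / 10198 = 1.079×10^-6 A/cm^2

1.079×10^-6 A/cm^2


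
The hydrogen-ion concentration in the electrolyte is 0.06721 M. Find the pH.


pH = −log10[H+]
pH = −log10(0.06721) = 1.17

1.17


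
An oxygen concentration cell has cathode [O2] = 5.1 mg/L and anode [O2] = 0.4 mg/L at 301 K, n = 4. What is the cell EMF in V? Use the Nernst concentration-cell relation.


Apply the Nernst concentration-cell relation: E = (RT/nF)*ln(C_cathode/C_anode)
RT/nF = 8.314*301/(4*96485) = 0.0064842 V
ln(5.1/0.4) = 2.54553
E = 0.0064842 * 2.54553 = 0.01651 V

0.01651 V


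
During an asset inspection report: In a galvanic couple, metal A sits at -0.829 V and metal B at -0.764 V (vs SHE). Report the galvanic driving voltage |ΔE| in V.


Driving voltage is the absolute potential difference.
|ΔE| = |-0.829 − (-0.764)| = 0.065 V

0.065 V


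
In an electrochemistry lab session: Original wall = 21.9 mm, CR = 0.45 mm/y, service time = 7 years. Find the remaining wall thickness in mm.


Remaining wall = original − CR × time
t = 21.9 − 0.45*7 = 21.9 − 3.15 = 18.75 mm

18.75 mm


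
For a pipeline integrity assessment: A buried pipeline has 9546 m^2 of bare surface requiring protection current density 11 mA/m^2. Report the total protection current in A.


I = area * current density, then convert mA → A (÷1000)
I = 9546 * 11 / 1000 = 105.01 A

105.01 A


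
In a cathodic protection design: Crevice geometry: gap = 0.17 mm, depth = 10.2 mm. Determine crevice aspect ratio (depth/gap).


Aspect ratio = depth / gap
Ratio = 10.2 / 0.17 = 60.0

60.0


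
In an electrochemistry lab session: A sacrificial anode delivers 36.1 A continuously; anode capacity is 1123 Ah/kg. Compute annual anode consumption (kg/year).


Annual consumption = current * hours per year / capacity
Rate = 36.1 * 8760 / 1123 = 281.6 kg/year

281.6 kg/year


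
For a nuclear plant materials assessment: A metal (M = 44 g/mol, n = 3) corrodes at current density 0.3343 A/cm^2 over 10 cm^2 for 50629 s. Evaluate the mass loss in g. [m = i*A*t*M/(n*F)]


Apply Faraday's law: m = i*A*t*M / (n*F)
Total charge passed Q = i*A*t = 0.3343*10*50629 = 169252.747 C
m = Q*M/(n*F) = 169252.747*44/(3*96485) = 25.72808 g

25.72808 g


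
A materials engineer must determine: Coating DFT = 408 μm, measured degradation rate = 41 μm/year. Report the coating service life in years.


Service life = thickness / degradation rate
Life = 408 / 41 = 10.0 years

10.0 years


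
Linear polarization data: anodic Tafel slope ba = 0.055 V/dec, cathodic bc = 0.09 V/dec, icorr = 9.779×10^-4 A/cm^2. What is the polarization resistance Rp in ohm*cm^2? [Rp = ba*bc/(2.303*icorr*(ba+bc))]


Apply the Stern-Geary equation: Rp = ba*bc / (2.303*icorr*(ba+bc))
ba*bc = 0.055*0.09 = 0.00495
ba+bc = 0.145; 2.303*icorr*(ba+bc) = 2.303*9.779×10^-4*0.145 = 3.2655504×10^-4
Rp = 0.00495 / 3.2655504×10^-4 = 15.16 ohm*cm^2

15.16 ohm*cm^2


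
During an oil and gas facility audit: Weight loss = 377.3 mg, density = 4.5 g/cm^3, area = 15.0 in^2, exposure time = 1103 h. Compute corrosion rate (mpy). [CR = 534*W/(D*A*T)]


Apply the mpy weight-loss relation: CR = 534 * W / (D * A * T)
Numerator: 534 * 377.3 = 201478.2
Denominator: 4.5 * 15.0 * 1103 = 74452.5
CR = 201478.2 / 74452.5 = 2.706 mpy

2.706 mpy


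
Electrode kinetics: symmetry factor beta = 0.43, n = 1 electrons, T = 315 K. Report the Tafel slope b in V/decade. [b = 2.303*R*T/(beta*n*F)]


Apply the Tafel slope relation: b = 2.303*R*T/(beta*n*F)
Numerator: 2.303 * 8.314 * 315 = 6031.35
Denominator: 0.43 * 1 * 96485 = 41488.55
b = 6031.35 / 41488.55 = 0.1454 V/decade

0.1454 V/decade


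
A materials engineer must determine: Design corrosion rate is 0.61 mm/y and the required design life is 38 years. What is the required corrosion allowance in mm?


Corrosion allowance = CR × design life
CA = 0.61 * 38 = 23.18 mm

23.18 mm


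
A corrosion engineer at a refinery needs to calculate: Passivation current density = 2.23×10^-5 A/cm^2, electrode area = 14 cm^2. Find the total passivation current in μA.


I = i_pass * A, then convert A → μA (×10^6)
I = 2.23×10^-5 * 14 * 10^6 = 312.2 μA

312.2 μA


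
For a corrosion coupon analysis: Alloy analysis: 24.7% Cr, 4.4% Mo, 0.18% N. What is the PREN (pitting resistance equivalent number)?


Apply the PREN formula: PREN = Cr + 3.3*Mo + 16*N
PREN = 24.7 + 3.3*4.4 + 16*0.18
PREN = 24.7 + 14.52 + 2.88 = 42.1

42.1


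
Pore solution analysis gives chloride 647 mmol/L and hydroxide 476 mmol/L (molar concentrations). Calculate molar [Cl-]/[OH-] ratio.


Threshold parameter = [Cl-] / [OH-] (molar basis; both in mmol/L, so units cancel)
Ratio = 647 / 476 = 1.36

1.36


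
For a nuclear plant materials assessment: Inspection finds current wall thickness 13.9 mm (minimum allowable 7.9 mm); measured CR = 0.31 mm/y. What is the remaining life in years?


Apply the remaining-life relation: RL = (t_current − t_min) / CR
RL = (13.9 − 7.9) / 0.31 = 6.0 / 0.31 = 19.4 years

19.4 years


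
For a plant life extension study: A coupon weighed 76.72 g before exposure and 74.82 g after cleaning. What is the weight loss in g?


Weight loss = initial − final
WL = 76.72 − 74.82 = 1.9 g

1.9 g


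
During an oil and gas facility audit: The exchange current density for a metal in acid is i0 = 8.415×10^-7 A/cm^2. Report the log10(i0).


i0 = 8.415×10^-7 A/cm^2
log10(i0) = -6.075

-6.075


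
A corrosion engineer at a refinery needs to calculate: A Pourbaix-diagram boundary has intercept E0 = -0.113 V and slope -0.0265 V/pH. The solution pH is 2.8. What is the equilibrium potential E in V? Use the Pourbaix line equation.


Apply the Pourbaix line equation: E = E0 + slope*pH
E = -0.113 + (-0.0265)*2.8 = -0.113 + (-0.0742) = -0.1872 V
Rounded to 4 decimal places: E = -0.1872 V

-0.1872 V


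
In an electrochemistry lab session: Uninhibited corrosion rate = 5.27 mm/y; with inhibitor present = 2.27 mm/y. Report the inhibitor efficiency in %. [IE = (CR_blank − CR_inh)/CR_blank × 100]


Apply the inhibitor-efficiency definition: IE = (CR_blank − CR_inh)/CR_blank × 100
IE = (5.27 − 2.27) / 5.27 × 100
IE = 3.0 / 5.27 × 100 = 56.9 %

56.9 %


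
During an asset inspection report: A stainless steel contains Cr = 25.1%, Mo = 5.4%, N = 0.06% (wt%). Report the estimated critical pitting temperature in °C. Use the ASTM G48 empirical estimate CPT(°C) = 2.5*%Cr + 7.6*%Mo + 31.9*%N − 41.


Apply the ASTM G48 empirical CPT estimate: CPT(°C) = 2.5*%Cr + 7.6*%Mo + 31.9*%N − 41
2.5*25.1 = 62.75; 7.6*5.4 = 41.04; 31.9*0.06 = 1.914
CPT = 62.75 + 41.04 + 1.914 − 41 = 64.704 °C
Rounded to 0.1 °C: CPT ≈ 64.7 °C

64.7 °C


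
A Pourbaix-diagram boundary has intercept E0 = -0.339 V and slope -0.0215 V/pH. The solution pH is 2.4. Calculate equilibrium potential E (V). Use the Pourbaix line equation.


Apply the Pourbaix line equation: E = E0 + slope*pH
E = -0.339 + (-0.0215)*2.4 = -0.339 + (-0.0516) = -0.3906 V
Rounded to 3 decimal places: E = -0.391 V

-0.391 V


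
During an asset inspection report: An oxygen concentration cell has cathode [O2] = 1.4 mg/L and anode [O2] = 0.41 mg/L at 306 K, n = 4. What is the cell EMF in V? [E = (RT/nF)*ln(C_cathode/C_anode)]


Apply the Nernst concentration-cell relation: E = (RT/nF)*ln(C_cathode/C_anode)
RT/nF = 8.314*306/(4*96485) = 0.00659192 V
ln(1.4/0.41) = 1.22807
E = 0.00659192 * 1.22807 = 0.0081 V

0.0081 V


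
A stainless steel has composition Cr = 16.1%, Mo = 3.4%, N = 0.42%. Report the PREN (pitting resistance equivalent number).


Apply the PREN formula: PREN = Cr + 3.3*Mo + 16*N
PREN = 16.1 + 3.3*3.4 + 16*0.42
PREN = 16.1 + 11.22 + 6.72 = 34.04

34.04


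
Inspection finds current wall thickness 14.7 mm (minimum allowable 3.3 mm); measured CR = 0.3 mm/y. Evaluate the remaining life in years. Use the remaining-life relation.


Apply the remaining-life relation: RL = (t_current − t_min) / CR
RL = (14.7 − 3.3) / 0.3 = 11.4 / 0.3 = 38.0 years

38.0 years


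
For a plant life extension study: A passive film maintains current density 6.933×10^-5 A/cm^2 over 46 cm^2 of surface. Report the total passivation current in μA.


I = i_pass * A, then convert A → μA (×10^6)
I = 6.933×10^-5 * 46 * 10^6 = 3189.18 μA

3189.18 μA


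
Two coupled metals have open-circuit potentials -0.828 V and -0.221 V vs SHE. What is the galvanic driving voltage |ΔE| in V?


Driving voltage is the absolute potential difference.
|ΔE| = |-0.828 − (-0.221)| = 0.607 V

0.607 V


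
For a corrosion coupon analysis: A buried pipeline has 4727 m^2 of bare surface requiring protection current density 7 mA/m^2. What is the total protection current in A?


I = area * current density, then convert mA → A (÷1000)
I = 4727 * 7 / 1000 = 33.09 A

33.09 A


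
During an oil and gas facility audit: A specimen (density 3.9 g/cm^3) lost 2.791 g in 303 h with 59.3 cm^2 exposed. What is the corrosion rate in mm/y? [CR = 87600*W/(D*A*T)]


Apply the mm/y weight-loss relation: CR = 87600 * W / (D * A * T)
Numerator: 87600 * 2.791 = 244491.6
Denominator: 3.9 * 59.3 * 303 = 70074.81
CR = 244491.6 / 70074.81 = 3.489 mm/y

3.489 mm/y


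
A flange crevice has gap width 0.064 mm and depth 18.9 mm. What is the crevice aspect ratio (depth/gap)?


Aspect ratio = depth / gap
Ratio = 18.9 / 0.064 = 295.3

295.3


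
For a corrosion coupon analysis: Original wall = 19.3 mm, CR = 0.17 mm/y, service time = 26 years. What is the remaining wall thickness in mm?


Remaining wall = original − CR × time
t = 19.3 − 0.17*26 = 19.3 − 4.42 = 14.88 mm

14.88 mm


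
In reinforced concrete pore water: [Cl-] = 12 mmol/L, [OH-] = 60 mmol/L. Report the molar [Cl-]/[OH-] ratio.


Threshold parameter = [Cl-] / [OH-] (molar basis; both in mmol/L, so units cancel)
Ratio = 12 / 60 = 0.2

0.2


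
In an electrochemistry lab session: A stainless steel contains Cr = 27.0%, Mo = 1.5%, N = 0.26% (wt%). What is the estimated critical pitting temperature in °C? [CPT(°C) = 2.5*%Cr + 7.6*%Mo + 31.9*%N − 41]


Apply the ASTM G48 empirical CPT estimate: CPT(°C) = 2.5*%Cr + 7.6*%Mo + 31.9*%N − 41
2.5*27.0 = 67.5; 7.6*1.5 = 11.4; 31.9*0.26 = 8.294
CPT = 67.5 + 11.4 + 8.294 − 41 = 46.194 °C
Rounded to 0.1 °C: CPT ≈ 46.2 °C

46.2 °C


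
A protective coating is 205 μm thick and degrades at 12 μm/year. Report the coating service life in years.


Service life = thickness / degradation rate
Life = 205 / 12 = 17.1 years

17.1 years


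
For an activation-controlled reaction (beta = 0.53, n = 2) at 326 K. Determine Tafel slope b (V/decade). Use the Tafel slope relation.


Apply the Tafel slope relation: b = 2.303*R*T/(beta*n*F)
Numerator: 2.303 * 8.314 * 326 = 6241.97
Denominator: 0.53 * 2 * 96485 = 102274.1
b = 6241.97 / 102274.1 = 0.061 V/decade

0.061 V/decade


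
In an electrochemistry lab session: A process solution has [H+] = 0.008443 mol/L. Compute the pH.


pH = −log10[H+]
pH = −log10(0.008443) = 2.07

2.07


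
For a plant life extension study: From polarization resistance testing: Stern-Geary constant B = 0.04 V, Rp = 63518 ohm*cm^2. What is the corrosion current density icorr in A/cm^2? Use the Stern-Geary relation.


Apply the Stern-Geary relation: icorr = B / Rp
icorr = 0.04 / 63518 = 6.297×10^-7 A/cm^2

6.297×10^-7 A/cm^2


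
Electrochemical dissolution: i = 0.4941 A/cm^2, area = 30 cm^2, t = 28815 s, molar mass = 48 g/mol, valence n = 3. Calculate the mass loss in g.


Apply Faraday's law: m = i*A*t*M / (n*F)
Total charge passed Q = i*A*t = 0.4941*30*28815 = 427124.745 C
m = Q*M/(n*F) = 427124.745*48/(3*96485) = 70.82962 g

70.82962 g


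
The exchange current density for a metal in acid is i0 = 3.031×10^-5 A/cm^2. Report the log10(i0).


i0 = 3.031×10^-5 A/cm^2
log10(i0) = -4.518

-4.518


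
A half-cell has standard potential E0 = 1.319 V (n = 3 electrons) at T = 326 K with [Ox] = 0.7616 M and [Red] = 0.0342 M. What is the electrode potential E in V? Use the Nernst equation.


Apply the Nernst equation: E = E0 + (RT/nF)*ln([Ox]/[Red])
Step 1: RT/nF = 8.314*326/(3*96485) = 0.00936368 V
Step 2: [Ox]/[Red] = 0.7616/0.0342 = 22.269006
Step 3: ln(22.269006) = 3.103196
Step 4: correction = 0.00936368 * 3.103196 = 0.029 V
E = 1.319 + 0.029 = 1.348 V

1.348 V


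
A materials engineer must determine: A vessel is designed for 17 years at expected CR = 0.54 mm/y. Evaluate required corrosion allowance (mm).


Corrosion allowance = CR × design life
CA = 0.54 * 17 = 9.18 mm

9.18 mm


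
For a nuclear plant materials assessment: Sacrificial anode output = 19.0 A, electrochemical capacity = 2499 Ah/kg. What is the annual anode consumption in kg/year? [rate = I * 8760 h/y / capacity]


Annual consumption = current * hours per year / capacity
Rate = 19.0 * 8760 / 2499 = 66.6 kg/year

66.6 kg/year


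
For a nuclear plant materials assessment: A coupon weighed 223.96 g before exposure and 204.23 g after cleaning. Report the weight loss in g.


Weight loss = initial − final
WL = 223.96 − 204.23 = 19.73 g

19.73 g


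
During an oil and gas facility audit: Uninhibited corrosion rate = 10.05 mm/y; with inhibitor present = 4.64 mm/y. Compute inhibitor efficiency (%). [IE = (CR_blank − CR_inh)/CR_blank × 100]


Apply the inhibitor-efficiency definition: IE = (CR_blank − CR_inh)/CR_blank × 100
IE = (10.05 − 4.64) / 10.05 × 100
IE = 5.41 / 10.05 × 100 = 53.8 %

53.8 %


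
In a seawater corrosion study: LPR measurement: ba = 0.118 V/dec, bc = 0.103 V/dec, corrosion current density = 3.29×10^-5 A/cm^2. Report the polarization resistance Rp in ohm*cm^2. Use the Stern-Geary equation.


Apply the Stern-Geary equation: Rp = ba*bc / (2.303*icorr*(ba+bc))
ba*bc = 0.118*0.103 = 0.012154
ba+bc = 0.221; 2.303*icorr*(ba+bc) = 2.303*3.29×10^-5*0.221 = 1.6744883×10^-5
Rp = 0.012154 / 1.6744883×10^-5 = 725.83 ohm*cm^2

725.83 ohm*cm^2


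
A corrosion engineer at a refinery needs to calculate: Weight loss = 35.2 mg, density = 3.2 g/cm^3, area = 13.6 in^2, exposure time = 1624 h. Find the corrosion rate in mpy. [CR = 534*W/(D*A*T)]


Apply the mpy weight-loss relation: CR = 534 * W / (D * A * T)
Numerator: 534 * 35.2 = 18796.8
Denominator: 3.2 * 13.6 * 1624 = 70676.48
CR = 18796.8 / 70676.48 = 0.26596 mpy

0.26596 mpy


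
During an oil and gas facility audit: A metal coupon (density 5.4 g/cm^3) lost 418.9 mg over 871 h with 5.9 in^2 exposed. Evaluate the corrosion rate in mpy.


Apply the mpy weight-loss relation: CR = 534 * W / (D * A * T)
Numerator: 534 * 418.9 = 223692.6
Denominator: 5.4 * 5.9 * 871 = 27750.06
CR = 223692.6 / 27750.06 = 8.06098 mpy

8.06098 mpy


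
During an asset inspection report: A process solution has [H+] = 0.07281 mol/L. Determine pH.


pH = −log10[H+]
pH = −log10(0.07281) = 1.14

1.14


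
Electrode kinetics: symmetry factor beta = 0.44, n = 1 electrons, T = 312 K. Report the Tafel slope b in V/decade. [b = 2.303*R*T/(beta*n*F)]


Apply the Tafel slope relation: b = 2.303*R*T/(beta*n*F)
Numerator: 2.303 * 8.314 * 312 = 5973.91
Denominator: 0.44 * 1 * 96485 = 42453.4
b = 5973.91 / 42453.4 = 0.1407 V/decade

0.1407 V/decade


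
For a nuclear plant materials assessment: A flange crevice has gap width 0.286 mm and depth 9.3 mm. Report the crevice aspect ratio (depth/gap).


Aspect ratio = depth / gap
Ratio = 9.3 / 0.286 = 32.5

32.5


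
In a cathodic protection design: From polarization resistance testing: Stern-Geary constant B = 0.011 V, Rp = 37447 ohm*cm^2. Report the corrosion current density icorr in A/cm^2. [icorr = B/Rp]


Apply the Stern-Geary relation: icorr = B / Rp
icorr = 0.011 / 37447 = 2.937×10^-7 A/cm^2

2.937×10^-7 A/cm^2


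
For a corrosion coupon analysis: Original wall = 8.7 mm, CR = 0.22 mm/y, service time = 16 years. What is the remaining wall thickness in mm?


Remaining wall = original − CR × time
t = 8.7 − 0.22*16 = 8.7 − 3.52 = 5.18 mm

5.18 mm


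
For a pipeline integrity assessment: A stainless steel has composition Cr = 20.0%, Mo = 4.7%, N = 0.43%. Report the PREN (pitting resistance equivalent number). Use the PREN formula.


Apply the PREN formula: PREN = Cr + 3.3*Mo + 16*N
PREN = 20.0 + 3.3*4.7 + 16*0.43
PREN = 20.0 + 15.51 + 6.88 = 42.39

42.39


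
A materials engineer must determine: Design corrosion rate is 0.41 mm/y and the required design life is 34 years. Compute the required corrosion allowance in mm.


Corrosion allowance = CR × design life
CA = 0.41 * 34 = 13.94 mm

13.94 mm


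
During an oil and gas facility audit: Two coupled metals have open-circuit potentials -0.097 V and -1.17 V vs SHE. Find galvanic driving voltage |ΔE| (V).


Driving voltage is the absolute potential difference.
|ΔE| = |-0.097 − (-1.17)| = 1.073 V

1.073 V


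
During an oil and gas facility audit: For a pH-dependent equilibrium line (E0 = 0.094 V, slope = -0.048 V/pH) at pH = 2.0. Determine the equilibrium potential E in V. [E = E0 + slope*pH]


Apply the Pourbaix line equation: E = E0 + slope*pH
E = 0.094 + (-0.048)*2.0 = 0.094 + (-0.096) = -0.002 V
Rounded to 3 decimal places: E = -0.002 V

-0.002 V


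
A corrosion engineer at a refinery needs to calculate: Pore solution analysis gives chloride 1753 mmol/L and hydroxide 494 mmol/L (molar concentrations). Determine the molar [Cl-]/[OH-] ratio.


Threshold parameter = [Cl-] / [OH-] (molar basis; both in mmol/L, so units cancel)
Ratio = 1753 / 494 = 3.55

3.55


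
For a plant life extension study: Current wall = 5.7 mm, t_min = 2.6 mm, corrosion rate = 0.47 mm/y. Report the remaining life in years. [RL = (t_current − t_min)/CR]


Apply the remaining-life relation: RL = (t_current − t_min) / CR
RL = (5.7 − 2.6) / 0.47 = 3.1 / 0.47 = 6.6 years

6.6 years


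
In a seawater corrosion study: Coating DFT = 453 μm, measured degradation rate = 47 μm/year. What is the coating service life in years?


Service life = thickness / degradation rate
Life = 453 / 47 = 9.6 years

9.6 years


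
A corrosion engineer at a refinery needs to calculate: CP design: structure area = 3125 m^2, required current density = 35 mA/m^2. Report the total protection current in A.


I = area * current density, then convert mA → A (÷1000)
I = 3125 * 35 / 1000 = 109.38 A

109.38 A


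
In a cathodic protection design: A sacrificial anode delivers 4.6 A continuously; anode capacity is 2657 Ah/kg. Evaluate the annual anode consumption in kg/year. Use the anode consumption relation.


Annual consumption = current * hours per year / capacity
Rate = 4.6 * 8760 / 2657 = 15.2 kg/year

15.2 kg/year


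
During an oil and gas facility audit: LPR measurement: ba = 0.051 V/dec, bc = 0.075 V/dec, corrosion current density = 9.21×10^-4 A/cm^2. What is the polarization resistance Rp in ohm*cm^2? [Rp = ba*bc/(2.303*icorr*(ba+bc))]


Apply the Stern-Geary equation: Rp = ba*bc / (2.303*icorr*(ba+bc))
ba*bc = 0.051*0.075 = 0.003825
ba+bc = 0.126; 2.303*icorr*(ba+bc) = 2.303*9.21×10^-4*0.126 = 2.6725394×10^-4
Rp = 0.003825 / 2.6725394×10^-4 = 14.31 ohm*cm^2

14.31 ohm*cm^2


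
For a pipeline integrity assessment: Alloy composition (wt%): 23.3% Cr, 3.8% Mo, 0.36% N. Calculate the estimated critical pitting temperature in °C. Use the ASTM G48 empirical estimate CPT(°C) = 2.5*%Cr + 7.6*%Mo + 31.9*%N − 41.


Apply the ASTM G48 empirical CPT estimate: CPT(°C) = 2.5*%Cr + 7.6*%Mo + 31.9*%N − 41
2.5*23.3 = 58.25; 7.6*3.8 = 28.88; 31.9*0.36 = 11.484
CPT = 58.25 + 28.88 + 11.484 − 41 = 57.614 °C
Rounded to 0.1 °C: CPT ≈ 57.6 °C

57.6 °C


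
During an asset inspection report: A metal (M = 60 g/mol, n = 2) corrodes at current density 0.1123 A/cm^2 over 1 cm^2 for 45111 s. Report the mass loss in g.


Apply Faraday's law: m = i*A*t*M / (n*F)
Total charge passed Q = i*A*t = 0.1123*1*45111 = 5065.9653 C
m = Q*M/(n*F) = 5065.9653*60/(2*96485) = 1.57516 g

1.57516 g


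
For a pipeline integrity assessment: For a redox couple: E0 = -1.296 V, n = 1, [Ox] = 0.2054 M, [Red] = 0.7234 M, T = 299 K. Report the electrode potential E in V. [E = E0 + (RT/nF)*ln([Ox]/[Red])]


Apply the Nernst equation: E = E0 + (RT/nF)*ln([Ox]/[Red])
Step 1: RT/nF = 8.314*299/(1*96485) = 0.02576448 V
Step 2: [Ox]/[Red] = 0.2054/0.7234 = 0.283937
Step 3: ln(0.283937) = -1.259003
Step 4: correction = 0.02576448 * -1.259003 = -0.0324 V
E = -1.296 + -0.0324 = -1.3284 V

-1.3284 V


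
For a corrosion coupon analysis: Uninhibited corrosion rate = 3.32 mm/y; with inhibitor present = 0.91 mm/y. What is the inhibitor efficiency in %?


Apply the inhibitor-efficiency definition: IE = (CR_blank − CR_inh)/CR_blank × 100
IE = (3.32 − 0.91) / 3.32 × 100
IE = 2.41 / 3.32 × 100 = 72.6 %

72.6 %


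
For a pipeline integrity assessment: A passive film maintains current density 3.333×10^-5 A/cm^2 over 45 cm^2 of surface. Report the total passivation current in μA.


I = i_pass * A, then convert A → μA (×10^6)
I = 3.333×10^-5 * 45 * 10^6 = 1499.85 μA

1499.85 μA


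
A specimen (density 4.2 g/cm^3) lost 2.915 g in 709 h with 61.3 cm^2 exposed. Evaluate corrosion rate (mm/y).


Apply the mm/y weight-loss relation: CR = 87600 * W / (D * A * T)
Numerator: 87600 * 2.915 = 255354.0
Denominator: 4.2 * 61.3 * 709 = 182539.14
CR = 255354.0 / 182539.14 = 1.3989 mm/y

1.3989 mm/y


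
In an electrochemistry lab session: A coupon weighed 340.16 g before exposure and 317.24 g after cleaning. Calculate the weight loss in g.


Weight loss = initial − final
WL = 340.16 − 317.24 = 22.92 g

22.92 g


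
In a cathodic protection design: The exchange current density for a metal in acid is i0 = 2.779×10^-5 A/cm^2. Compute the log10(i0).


i0 = 2.779×10^-5 A/cm^2
log10(i0) = -4.556

-4.556


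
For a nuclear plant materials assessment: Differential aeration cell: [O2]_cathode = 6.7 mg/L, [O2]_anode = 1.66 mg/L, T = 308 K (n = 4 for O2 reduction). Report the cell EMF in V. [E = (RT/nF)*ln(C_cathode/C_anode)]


Apply the Nernst concentration-cell relation: E = (RT/nF)*ln(C_cathode/C_anode)
RT/nF = 8.314*308/(4*96485) = 0.006635 V
ln(6.7/1.66) = 1.39529
E = 0.006635 * 1.39529 = 0.00926 V

0.00926 V


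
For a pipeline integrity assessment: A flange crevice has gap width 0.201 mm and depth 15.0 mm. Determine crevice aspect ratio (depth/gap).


Aspect ratio = depth / gap
Ratio = 15.0 / 0.201 = 74.6

74.6


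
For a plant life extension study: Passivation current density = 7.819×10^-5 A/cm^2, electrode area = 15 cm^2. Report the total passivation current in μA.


I = i_pass * A, then convert A → μA (×10^6)
I = 7.819×10^-5 * 15 * 10^6 = 1172.85 μA

1172.85 μA


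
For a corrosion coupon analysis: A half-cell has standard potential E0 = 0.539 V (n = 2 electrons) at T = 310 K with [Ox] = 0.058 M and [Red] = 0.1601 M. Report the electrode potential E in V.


Apply the Nernst equation: E = E0 + (RT/nF)*ln([Ox]/[Red])
Step 1: RT/nF = 8.314*310/(2*96485) = 0.01335617 V
Step 2: [Ox]/[Red] = 0.058/0.1601 = 0.362274
Step 3: ln(0.362274) = -1.015354
Step 4: correction = 0.01335617 * -1.015354 = -0.0136 V
E = 0.539 + -0.0136 = 0.5254 V

0.5254 V


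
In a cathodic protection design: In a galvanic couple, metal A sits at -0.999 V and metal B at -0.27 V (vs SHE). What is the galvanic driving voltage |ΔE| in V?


Driving voltage is the absolute potential difference.
|ΔE| = |-0.999 − (-0.27)| = 0.729 V

0.729 V


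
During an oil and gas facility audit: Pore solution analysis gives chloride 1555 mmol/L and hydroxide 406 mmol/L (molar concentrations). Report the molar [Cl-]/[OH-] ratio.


Threshold parameter = [Cl-] / [OH-] (molar basis; both in mmol/L, so units cancel)
Ratio = 1555 / 406 = 3.83

3.83


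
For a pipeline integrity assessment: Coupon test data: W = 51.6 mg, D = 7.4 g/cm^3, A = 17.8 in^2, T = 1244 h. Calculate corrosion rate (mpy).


Apply the mpy weight-loss relation: CR = 534 * W / (D * A * T)
Numerator: 534 * 51.6 = 27554.4
Denominator: 7.4 * 17.8 * 1244 = 163859.68
CR = 27554.4 / 163859.68 = 0.16816 mpy

0.16816 mpy


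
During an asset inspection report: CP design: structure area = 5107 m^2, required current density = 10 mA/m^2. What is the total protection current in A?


I = area * current density, then convert mA → A (÷1000)
I = 5107 * 10 / 1000 = 51.07 A

51.07 A


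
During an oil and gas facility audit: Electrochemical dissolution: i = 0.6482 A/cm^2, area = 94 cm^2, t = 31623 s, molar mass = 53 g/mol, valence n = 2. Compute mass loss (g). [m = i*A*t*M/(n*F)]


Apply Faraday's law: m = i*A*t*M / (n*F)
Total charge passed Q = i*A*t = 0.6482*94*31623 = 1926814.6884 C
m = Q*M/(n*F) = 1926814.6884*53/(2*96485) = 529.2075 g

529.2075 g


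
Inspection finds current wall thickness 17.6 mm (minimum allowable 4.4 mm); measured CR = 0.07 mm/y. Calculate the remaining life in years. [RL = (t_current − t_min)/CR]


Apply the remaining-life relation: RL = (t_current − t_min) / CR
RL = (17.6 − 4.4) / 0.07 = 13.2 / 0.07 = 188.6 years

188.6 years


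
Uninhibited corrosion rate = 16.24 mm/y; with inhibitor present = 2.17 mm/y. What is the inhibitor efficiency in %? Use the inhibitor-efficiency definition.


Apply the inhibitor-efficiency definition: IE = (CR_blank − CR_inh)/CR_blank × 100
IE = (16.24 − 2.17) / 16.24 × 100
IE = 14.07 / 16.24 × 100 = 86.6 %

86.6 %


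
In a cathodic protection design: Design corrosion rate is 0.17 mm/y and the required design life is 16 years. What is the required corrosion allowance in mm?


Corrosion allowance = CR × design life
CA = 0.17 * 16 = 2.72 mm

2.72 mm


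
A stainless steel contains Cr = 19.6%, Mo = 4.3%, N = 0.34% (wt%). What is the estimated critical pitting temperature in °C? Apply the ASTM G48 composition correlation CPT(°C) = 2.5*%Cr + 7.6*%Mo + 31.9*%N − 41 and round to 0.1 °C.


Apply the ASTM G48 empirical CPT estimate: CPT(°C) = 2.5*%Cr + 7.6*%Mo + 31.9*%N − 41
2.5*19.6 = 49; 7.6*4.3 = 32.68; 31.9*0.34 = 10.846
CPT = 49 + 32.68 + 10.846 − 41 = 51.526 °C
Rounded to 0.1 °C: CPT ≈ 51.5 °C

51.5 °C


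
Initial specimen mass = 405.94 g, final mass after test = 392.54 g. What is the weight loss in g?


Weight loss = initial − final
WL = 405.94 − 392.54 = 13.4 g

13.4 g


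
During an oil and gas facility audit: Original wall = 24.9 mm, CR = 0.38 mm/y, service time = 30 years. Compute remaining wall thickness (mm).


Remaining wall = original − CR × time
t = 24.9 − 0.38*30 = 24.9 − 11.4 = 13.5 mm

13.5 mm


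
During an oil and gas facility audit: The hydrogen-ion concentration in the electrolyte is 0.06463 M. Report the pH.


pH = −log10[H+]
pH = −log10(0.06463) = 1.19

1.19


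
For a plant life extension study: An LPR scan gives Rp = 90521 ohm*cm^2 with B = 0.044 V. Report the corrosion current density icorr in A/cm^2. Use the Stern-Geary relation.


Apply the Stern-Geary relation: icorr = B / Rp
icorr = 0.044 / 90521 = 4.861×10^-7 A/cm^2

4.861×10^-7 A/cm^2


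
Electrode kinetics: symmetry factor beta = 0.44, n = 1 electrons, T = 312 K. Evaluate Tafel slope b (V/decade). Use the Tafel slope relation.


Apply the Tafel slope relation: b = 2.303*R*T/(beta*n*F)
Numerator: 2.303 * 8.314 * 312 = 5973.91
Denominator: 0.44 * 1 * 96485 = 42453.4
b = 5973.91 / 42453.4 = 0.1407 V/decade

0.1407 V/decade


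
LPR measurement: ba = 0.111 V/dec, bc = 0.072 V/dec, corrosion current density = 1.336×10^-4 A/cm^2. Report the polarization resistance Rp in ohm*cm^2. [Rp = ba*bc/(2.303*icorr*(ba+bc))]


Apply the Stern-Geary equation: Rp = ba*bc / (2.303*icorr*(ba+bc))
ba*bc = 0.111*0.072 = 0.007992
ba+bc = 0.183; 2.303*icorr*(ba+bc) = 2.303*1.336×10^-4*0.183 = 5.6305586×10^-5
Rp = 0.007992 / 5.6305586×10^-5 = 141.94 ohm*cm^2

141.94 ohm*cm^2


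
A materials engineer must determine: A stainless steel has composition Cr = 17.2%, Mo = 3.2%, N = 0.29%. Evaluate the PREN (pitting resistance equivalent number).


Apply the PREN formula: PREN = Cr + 3.3*Mo + 16*N
PREN = 17.2 + 3.3*3.2 + 16*0.29
PREN = 17.2 + 10.56 + 4.64 = 32.4

32.4


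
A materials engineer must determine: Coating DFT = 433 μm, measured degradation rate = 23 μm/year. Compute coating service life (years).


Service life = thickness / degradation rate
Life = 433 / 23 = 18.8 years

18.8 years


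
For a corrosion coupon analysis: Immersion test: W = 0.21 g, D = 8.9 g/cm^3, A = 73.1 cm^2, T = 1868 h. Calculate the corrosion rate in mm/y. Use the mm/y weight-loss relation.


Apply the mm/y weight-loss relation: CR = 87600 * W / (D * A * T)
Numerator: 87600 * 0.21 = 18396.0
Denominator: 8.9 * 73.1 * 1868 = 1215302.12
CR = 18396.0 / 1215302.12 = 0.01514 mm/y

0.01514 mm/y


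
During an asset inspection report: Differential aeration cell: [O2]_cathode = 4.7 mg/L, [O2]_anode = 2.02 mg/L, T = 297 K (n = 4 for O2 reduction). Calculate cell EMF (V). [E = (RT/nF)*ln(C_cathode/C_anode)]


Apply the Nernst concentration-cell relation: E = (RT/nF)*ln(C_cathode/C_anode)
RT/nF = 8.314*297/(4*96485) = 0.00639804 V
ln(4.7/2.02) = 0.84446
E = 0.00639804 * 0.84446 = 0.0054 V

0.0054 V


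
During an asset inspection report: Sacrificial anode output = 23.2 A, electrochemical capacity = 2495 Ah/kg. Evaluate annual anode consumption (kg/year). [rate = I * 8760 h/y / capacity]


Annual consumption = current * hours per year / capacity
Rate = 23.2 * 8760 / 2495 = 81.5 kg/year

81.5 kg/year


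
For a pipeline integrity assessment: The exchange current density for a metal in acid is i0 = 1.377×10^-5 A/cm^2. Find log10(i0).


i0 = 1.377×10^-5 A/cm^2
log10(i0) = -4.861

-4.861


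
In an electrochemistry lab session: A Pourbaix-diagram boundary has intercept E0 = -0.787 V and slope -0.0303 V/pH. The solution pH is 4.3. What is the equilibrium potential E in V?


Apply the Pourbaix line equation: E = E0 + slope*pH
E = -0.787 + (-0.0303)*4.3 = -0.787 + (-0.13029) = -0.91729 V
Rounded to 4 decimal places: E = -0.9173 V

-0.9173 V


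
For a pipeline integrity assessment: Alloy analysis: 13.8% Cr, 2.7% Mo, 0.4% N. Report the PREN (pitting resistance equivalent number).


Apply the PREN formula: PREN = Cr + 3.3*Mo + 16*N
PREN = 13.8 + 3.3*2.7 + 16*0.4
PREN = 13.8 + 8.91 + 6.4 = 29.11

29.11


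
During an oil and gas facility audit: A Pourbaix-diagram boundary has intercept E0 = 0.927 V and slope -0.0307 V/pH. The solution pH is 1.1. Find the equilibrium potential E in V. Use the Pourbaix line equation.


Apply the Pourbaix line equation: E = E0 + slope*pH
E = 0.927 + (-0.0307)*1.1 = 0.927 + (-0.03377) = 0.89323 V
Rounded to 4 decimal places: E = 0.8932 V

0.8932 V


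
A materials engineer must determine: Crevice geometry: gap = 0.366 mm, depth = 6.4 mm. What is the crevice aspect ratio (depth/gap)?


Aspect ratio = depth / gap
Ratio = 6.4 / 0.366 = 17.5

17.5


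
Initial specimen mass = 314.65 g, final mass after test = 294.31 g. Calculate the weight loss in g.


Weight loss = initial − final
WL = 314.65 − 294.31 = 20.34 g

20.34 g


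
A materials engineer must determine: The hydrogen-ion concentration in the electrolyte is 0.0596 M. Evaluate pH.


pH = −log10[H+]
pH = −log10(0.0596) = 1.22

1.22
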